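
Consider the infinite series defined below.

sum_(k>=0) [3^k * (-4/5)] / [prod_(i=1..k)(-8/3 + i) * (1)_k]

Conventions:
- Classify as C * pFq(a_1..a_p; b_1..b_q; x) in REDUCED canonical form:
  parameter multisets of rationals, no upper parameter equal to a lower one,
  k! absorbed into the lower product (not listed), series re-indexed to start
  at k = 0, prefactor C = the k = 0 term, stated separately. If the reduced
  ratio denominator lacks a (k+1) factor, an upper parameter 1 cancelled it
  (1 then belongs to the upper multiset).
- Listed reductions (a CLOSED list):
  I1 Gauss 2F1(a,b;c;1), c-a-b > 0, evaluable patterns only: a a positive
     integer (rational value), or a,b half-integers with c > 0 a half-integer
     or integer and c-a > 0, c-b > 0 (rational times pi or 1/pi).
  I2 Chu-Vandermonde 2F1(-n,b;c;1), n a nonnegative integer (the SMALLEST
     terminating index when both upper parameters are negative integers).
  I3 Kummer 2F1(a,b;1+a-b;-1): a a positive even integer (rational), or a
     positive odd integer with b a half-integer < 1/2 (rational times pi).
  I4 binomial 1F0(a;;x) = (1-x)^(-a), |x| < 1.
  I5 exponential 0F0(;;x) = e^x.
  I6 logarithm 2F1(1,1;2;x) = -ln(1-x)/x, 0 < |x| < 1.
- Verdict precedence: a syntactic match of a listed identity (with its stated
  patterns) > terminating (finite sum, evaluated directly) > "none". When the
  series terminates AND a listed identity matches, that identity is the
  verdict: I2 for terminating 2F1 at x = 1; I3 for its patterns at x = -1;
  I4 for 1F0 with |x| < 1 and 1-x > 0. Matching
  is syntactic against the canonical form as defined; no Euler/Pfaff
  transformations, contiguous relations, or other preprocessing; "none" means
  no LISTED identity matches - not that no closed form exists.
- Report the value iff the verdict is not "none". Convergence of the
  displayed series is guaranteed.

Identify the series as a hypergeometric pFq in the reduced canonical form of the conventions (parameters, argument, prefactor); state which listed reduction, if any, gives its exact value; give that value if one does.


Prefactor -4/5, argument 3: 0F1 with upper {-} over lower {-5/3}. Verdict: none (x = 3): each listed identity misses the multisets {-} ; {-5/3}.

Structural cue: with t_0 = -4/5, (1)_k (C = -4/5, x = 3) is k! itself.
Consecutive-term ratio: r(k) = 3 * 1 / [(k-5/3) (k+1)] - rational in k. x = 3; t_0 = -4/5; negate the roots.


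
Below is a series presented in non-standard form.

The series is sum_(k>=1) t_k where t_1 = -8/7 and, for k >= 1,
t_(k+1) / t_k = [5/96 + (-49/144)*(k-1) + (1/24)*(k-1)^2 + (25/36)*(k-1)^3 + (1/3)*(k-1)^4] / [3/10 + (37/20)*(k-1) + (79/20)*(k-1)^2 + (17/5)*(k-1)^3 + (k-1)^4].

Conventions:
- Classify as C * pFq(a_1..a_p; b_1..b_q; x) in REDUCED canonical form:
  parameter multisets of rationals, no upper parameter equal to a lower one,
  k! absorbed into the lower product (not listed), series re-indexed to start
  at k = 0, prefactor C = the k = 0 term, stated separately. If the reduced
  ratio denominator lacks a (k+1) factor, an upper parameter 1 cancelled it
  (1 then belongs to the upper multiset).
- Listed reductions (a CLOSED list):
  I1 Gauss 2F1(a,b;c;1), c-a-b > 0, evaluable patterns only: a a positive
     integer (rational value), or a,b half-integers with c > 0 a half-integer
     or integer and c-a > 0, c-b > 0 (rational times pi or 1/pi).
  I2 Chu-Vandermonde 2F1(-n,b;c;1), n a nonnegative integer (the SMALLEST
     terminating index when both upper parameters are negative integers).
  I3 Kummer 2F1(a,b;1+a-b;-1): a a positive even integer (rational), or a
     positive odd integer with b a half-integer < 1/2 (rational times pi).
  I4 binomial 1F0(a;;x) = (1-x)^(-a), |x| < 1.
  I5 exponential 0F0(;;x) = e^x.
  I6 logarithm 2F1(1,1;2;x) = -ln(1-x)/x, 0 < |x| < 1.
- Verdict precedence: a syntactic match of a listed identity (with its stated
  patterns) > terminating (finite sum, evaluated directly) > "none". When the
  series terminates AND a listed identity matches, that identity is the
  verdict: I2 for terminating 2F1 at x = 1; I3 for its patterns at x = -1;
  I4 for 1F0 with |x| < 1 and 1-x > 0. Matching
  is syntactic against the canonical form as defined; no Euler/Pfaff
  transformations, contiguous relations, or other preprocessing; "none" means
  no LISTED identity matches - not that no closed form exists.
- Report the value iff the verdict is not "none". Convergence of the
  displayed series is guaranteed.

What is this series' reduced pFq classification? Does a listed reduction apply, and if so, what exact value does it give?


With C = -8/7: the canonical form is 3F2(-1/2, -1/6, 5/4; 2/5, 1/2; 1/3). Verdict: none - this 3F2 at x = 1/3 matches no listed pattern, and upper {-1/2, -1/6, 5/4} holds no stopper.

Key observation: with t_0 = -8/7, cancel k + 3/2 from the displayed ratio first; then C = -8/7, x = 1/3.
Consecutive-term ratio: r(k) = (1/3) * (k-1/2) (k-1/6) (k+5/4) / [(k+2/5) (k+1/2) (k+1)] - rational in k, leading ratio (1/3); with t_0 = -8/7, classification follows.


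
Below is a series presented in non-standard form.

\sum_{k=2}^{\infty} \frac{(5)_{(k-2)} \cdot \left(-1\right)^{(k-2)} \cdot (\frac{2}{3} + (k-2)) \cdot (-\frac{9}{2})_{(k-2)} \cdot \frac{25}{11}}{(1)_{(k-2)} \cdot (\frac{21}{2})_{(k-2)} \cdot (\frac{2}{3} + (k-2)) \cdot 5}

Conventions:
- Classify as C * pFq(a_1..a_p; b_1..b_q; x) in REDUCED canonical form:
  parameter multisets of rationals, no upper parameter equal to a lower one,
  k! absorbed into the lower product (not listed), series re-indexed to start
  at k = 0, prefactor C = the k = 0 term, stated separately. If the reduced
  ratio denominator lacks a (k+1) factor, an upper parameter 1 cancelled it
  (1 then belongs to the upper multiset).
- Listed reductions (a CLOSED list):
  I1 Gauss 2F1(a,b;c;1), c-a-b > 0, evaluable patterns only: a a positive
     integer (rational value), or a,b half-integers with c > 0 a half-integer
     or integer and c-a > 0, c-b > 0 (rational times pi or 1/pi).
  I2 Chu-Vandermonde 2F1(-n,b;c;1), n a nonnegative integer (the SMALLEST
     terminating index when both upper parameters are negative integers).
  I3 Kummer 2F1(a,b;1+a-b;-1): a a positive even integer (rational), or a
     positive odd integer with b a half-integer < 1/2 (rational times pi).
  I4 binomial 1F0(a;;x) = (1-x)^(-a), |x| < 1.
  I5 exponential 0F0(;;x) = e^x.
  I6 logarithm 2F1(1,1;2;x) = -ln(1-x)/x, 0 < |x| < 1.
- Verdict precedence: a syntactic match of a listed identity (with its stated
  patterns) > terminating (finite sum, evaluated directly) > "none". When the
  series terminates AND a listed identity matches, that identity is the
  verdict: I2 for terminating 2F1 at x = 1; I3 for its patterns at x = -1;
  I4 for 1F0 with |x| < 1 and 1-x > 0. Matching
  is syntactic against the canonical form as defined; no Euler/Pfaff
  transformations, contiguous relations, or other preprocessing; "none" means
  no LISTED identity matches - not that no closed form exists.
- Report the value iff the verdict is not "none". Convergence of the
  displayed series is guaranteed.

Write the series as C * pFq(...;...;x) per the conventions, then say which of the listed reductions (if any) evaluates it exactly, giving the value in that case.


Classification (C = \frac{5}{11}): 2F1 with upper {-\frac{9}{2}, 5}, lower {\frac{21}{2}}, argument x = -1. Verdict: this is the Kummer evaluation I3 (x = -1; c = \frac{21}{2} equals 1+a-b for upper {-\frac{9}{2}, 5}: listed pattern). Hence: \frac{944775}{1048576} \cdot \pi.

The tell: from the first term \frac{5}{11}: the constant factors (C = 5/11, x = -1) combine into one prefactor.
Step ratio: r(k) = -1 * (k-\frac{9}{2}) (k+5) / [(k+\frac{21}{2}) (k+1)] ; factor over Q: parameters, x = -1, and C = \frac{5}{11}.


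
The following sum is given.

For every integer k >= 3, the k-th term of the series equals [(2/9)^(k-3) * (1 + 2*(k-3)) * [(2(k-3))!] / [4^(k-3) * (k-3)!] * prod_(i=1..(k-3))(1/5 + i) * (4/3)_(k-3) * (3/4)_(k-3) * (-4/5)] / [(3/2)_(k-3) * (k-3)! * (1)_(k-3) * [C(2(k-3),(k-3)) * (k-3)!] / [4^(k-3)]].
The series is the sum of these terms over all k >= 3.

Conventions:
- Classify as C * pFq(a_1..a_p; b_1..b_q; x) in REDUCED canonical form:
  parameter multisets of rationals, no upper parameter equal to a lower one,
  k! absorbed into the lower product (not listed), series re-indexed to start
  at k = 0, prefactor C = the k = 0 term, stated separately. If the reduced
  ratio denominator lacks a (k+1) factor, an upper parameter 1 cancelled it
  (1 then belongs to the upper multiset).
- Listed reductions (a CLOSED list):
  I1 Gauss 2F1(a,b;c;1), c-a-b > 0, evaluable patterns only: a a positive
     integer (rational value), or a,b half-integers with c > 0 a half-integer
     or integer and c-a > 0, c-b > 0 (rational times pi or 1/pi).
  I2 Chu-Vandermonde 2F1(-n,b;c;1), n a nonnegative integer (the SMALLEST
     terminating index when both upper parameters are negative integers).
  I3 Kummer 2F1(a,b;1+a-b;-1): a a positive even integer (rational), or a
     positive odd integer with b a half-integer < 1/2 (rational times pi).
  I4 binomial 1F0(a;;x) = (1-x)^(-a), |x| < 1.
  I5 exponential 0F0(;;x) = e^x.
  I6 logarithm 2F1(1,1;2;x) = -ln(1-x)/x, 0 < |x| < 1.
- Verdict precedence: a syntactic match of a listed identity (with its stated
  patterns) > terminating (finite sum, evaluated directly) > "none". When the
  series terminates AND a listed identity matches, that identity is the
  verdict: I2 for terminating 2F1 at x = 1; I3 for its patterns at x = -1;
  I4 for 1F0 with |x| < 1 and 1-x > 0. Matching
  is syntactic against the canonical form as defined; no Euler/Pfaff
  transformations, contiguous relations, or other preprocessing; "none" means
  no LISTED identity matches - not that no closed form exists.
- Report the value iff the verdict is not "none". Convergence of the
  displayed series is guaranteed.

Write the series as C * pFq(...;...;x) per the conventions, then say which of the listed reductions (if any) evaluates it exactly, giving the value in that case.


With C = -4/5: the canonical form is 3F2(3/4, 6/5, 4/3; 1/2, 1; 2/9). Verdict: none (x = 2/9): each listed identity misses the multisets {3/4, 6/5, 4/3} ; {1/2, 1}.

Key step: x = (2/9) and the lower central binomial (C = -4/5, x = 2/9) hides (1/2)_k.
Term ratio: r(k) = (2/9) * (k+3/4) (k+6/5) (k+4/3) / [(k+1/2) (k+1) (k+1)] - rational in k, leading ratio (2/9); with t_0 = -4/5, classification follows.


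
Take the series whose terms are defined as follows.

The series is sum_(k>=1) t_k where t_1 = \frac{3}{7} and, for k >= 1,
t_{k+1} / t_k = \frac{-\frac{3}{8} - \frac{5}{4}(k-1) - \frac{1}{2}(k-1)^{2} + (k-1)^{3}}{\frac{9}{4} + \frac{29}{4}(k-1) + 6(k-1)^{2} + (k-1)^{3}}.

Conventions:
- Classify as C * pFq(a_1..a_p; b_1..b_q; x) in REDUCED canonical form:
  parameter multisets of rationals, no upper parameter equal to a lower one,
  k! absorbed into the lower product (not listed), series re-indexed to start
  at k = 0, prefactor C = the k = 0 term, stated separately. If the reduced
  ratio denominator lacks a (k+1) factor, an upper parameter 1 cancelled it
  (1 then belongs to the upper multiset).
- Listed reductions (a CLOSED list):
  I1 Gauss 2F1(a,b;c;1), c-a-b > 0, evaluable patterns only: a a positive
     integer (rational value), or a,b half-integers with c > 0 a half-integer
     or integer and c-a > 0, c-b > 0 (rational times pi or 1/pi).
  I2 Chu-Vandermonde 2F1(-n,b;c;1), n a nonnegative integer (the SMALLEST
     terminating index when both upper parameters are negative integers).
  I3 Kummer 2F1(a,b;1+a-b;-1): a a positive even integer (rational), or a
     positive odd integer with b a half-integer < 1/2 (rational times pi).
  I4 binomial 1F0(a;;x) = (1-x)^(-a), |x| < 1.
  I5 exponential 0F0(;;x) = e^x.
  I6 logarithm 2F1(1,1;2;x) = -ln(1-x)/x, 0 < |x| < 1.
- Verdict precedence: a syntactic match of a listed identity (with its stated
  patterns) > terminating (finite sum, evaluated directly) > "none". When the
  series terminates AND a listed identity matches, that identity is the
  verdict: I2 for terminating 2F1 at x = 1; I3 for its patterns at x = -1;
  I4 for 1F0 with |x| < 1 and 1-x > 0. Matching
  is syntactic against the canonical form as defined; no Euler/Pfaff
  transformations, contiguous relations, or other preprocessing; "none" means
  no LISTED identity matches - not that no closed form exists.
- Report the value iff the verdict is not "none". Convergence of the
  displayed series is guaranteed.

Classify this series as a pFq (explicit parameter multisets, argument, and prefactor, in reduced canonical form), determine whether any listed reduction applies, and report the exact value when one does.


Prefactor \frac{3}{7}, argument 1: 2F1 with upper {-\frac{3}{2}, \frac{1}{2}} over lower {\frac{9}{2}}. Verdict: Gauss's theorem I1 (half-integer case) applies (x = 1; upper {-\frac{3}{2}, \frac{1}{2}} half-integers, c = \frac{9}{2} in the evaluable pattern). Sum: \frac{945}{8192} \cdot \pi.

Key observation: t_0 = \frac{3}{7} here, and the ratio is unreduced: k + 1/2 divides both sides (C = 3/7).
Adjacent-term ratio: r(k) = 1 * (k-\frac{3}{2}) (k+\frac{1}{2}) / [(k+\frac{9}{2}) (k+1)] - rational in k. x = 1; t_0 = \frac{3}{7}; negate the roots.


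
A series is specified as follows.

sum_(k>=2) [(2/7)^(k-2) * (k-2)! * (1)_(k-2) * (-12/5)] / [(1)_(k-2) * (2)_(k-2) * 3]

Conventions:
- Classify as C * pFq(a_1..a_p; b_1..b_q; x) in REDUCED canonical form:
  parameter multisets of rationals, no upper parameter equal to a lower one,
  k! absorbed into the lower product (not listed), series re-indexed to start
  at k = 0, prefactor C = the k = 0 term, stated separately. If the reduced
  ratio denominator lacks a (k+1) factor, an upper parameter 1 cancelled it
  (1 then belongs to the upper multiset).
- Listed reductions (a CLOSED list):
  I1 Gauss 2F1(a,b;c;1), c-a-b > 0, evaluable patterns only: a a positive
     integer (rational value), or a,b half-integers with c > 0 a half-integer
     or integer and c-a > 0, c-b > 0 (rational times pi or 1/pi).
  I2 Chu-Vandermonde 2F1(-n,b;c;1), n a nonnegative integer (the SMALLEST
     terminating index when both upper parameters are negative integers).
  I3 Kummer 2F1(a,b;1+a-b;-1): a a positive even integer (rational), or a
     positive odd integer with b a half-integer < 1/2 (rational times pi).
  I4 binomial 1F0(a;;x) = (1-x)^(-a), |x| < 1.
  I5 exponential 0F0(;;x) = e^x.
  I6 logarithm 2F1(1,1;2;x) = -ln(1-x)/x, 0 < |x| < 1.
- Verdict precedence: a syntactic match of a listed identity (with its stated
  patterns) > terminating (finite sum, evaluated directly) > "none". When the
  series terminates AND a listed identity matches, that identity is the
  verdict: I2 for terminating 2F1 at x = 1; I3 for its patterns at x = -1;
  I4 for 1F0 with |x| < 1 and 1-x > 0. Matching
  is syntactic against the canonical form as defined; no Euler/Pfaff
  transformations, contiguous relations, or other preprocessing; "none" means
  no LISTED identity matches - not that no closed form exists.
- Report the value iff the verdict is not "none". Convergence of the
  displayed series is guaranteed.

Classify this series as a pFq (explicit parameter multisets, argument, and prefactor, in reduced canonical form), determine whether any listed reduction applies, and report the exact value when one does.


With C = -4/5: the canonical form is 2F1(1, 1; 2; 2/7). Verdict: logarithm (I6) applies (the logarithm: parameters (1,1;2), x = 2/7). Exact value: (14/5) * ln(5/7).

The tell: with t_0 = -4/5, the constant factors (prefactor -4/5) combine into one prefactor.
Consecutive-term ratio: r(k) = (2/7) * (k+1) (k+1) / [(k+2) (k+1)] - rational; roots negated = parameters, x = (2/7), C = -4/5.


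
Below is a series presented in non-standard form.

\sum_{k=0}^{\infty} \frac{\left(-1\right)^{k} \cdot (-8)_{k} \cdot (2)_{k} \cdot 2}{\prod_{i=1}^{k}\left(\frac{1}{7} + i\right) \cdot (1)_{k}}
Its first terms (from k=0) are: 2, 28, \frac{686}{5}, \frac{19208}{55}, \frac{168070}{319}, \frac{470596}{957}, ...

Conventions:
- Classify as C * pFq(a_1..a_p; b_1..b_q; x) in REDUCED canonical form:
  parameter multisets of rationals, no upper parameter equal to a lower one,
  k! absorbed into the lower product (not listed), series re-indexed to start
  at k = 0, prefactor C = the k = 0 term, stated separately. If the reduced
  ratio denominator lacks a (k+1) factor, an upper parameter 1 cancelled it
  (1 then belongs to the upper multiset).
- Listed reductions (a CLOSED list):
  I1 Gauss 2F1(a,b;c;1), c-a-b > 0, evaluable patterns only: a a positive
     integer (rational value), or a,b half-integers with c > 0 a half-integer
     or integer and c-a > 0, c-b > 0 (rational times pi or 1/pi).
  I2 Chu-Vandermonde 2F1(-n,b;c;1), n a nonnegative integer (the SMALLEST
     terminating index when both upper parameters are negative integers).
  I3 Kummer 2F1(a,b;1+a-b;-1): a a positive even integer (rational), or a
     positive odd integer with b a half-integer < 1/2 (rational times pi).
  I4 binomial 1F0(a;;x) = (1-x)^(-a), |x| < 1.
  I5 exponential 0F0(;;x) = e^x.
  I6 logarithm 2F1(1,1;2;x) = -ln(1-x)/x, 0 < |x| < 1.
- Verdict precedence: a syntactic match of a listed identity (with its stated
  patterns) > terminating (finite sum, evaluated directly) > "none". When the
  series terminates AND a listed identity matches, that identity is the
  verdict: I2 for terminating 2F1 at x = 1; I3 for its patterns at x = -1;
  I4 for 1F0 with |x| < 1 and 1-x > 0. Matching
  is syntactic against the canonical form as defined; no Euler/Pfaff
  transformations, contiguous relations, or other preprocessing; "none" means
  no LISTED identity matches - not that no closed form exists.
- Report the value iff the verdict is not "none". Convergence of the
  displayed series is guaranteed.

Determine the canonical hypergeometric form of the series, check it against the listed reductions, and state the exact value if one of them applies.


Classification (C = 2): 2F1 with upper {-8, 2}, lower {\frac{8}{7}}, argument x = -1. Verdict: terminating - upper parameter -8 makes this a finite sum (last index 8), evaluated exactly. Exact value: \frac{37476234226}{19546725}.

Key step: with t_0 = 2, (1)_k (C = 2, x = -1) is k! itself.
Step ratio: r(k) = -1 * (k-8) (k+2) / [(k+\frac{8}{7}) (k+1)] - rational; roots negated = parameters, x = -1, C = 2.


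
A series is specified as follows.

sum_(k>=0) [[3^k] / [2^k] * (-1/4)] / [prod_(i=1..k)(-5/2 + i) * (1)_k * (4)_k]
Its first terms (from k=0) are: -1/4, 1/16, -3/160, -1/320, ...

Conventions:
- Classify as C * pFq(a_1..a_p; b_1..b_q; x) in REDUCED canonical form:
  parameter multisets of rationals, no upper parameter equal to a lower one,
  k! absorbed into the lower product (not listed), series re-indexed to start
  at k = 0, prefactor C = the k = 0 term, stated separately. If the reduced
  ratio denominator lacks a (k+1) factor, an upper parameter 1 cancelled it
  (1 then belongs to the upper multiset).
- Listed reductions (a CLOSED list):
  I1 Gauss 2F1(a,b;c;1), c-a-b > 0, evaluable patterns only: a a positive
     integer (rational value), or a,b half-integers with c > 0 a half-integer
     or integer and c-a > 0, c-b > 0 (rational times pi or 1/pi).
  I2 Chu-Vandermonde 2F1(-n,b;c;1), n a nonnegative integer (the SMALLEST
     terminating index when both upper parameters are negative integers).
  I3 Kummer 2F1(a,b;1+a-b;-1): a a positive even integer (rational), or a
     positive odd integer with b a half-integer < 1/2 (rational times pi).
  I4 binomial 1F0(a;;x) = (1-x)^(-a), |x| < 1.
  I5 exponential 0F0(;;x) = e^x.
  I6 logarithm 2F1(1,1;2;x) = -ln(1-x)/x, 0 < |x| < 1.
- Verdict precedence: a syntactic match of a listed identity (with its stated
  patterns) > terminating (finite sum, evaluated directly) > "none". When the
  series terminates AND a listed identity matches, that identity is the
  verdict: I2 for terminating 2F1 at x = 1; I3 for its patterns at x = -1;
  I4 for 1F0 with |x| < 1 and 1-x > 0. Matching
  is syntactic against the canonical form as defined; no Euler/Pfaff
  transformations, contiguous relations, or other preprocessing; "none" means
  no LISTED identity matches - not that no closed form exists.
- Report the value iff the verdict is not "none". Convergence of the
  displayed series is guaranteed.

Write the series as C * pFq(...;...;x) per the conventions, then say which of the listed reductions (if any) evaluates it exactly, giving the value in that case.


Classification (C = -1/4): 0F2 with upper {-}, lower {-3/2, 4}, argument x = 3/2. Verdict: none - at argument 3/2 the multisets {-} ; {-3/2, 4} match no listed identity.

The tell: from the first term -1/4: the two k-th powers (C = -1/4) combine into one argument.
Term ratio: r(k) = (3/2) * 1 / [(k-3/2) (k+4) (k+1)] - poly over poly, x = (3/2) from leading terms; C = -1/4 at k = 0.


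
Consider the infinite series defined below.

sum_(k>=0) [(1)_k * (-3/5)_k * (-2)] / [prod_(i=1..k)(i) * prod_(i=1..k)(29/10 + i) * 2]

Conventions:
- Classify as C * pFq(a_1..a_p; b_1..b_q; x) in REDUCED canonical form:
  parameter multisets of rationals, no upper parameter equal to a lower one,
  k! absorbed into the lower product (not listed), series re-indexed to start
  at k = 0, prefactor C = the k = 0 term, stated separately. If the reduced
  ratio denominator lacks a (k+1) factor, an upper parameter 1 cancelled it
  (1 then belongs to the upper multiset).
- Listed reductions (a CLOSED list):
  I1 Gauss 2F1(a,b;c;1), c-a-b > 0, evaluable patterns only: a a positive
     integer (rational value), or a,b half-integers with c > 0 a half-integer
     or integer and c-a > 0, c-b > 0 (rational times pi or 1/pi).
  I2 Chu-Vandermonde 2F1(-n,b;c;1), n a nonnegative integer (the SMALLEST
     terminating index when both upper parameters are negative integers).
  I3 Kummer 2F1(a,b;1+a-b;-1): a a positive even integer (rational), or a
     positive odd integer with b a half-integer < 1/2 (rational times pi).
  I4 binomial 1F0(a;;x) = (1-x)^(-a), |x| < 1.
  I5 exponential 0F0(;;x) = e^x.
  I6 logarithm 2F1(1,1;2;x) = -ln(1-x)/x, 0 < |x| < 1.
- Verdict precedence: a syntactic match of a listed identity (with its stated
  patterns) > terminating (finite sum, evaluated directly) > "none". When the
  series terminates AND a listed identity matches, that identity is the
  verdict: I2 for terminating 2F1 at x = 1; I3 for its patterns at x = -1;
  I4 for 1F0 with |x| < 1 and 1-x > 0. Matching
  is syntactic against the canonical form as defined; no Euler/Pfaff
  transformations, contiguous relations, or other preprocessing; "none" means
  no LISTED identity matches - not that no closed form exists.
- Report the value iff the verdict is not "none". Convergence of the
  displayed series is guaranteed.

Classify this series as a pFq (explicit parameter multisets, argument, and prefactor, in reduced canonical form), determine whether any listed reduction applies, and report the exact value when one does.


Prefactor -1, argument 1: 2F1 with upper {-3/5, 1} over lower {39/10}. Verdict (x = 1): Gauss (I1, integer-parameter pattern) applies (x = 1: the Gamma ratio telescopes since c-a-b = 7/2 > 0 and a = 1 in Z>0). Sum: -29/35.

Structural cue: from the first term -1: the constant factors (prefactor -1) combine into one prefactor.
Step ratio: r(k) = 1 * (k-3/5) (k+1) / [(k+39/10) (k+1)] - poly over poly, x = 1 from leading terms; C = -1 at k = 0.


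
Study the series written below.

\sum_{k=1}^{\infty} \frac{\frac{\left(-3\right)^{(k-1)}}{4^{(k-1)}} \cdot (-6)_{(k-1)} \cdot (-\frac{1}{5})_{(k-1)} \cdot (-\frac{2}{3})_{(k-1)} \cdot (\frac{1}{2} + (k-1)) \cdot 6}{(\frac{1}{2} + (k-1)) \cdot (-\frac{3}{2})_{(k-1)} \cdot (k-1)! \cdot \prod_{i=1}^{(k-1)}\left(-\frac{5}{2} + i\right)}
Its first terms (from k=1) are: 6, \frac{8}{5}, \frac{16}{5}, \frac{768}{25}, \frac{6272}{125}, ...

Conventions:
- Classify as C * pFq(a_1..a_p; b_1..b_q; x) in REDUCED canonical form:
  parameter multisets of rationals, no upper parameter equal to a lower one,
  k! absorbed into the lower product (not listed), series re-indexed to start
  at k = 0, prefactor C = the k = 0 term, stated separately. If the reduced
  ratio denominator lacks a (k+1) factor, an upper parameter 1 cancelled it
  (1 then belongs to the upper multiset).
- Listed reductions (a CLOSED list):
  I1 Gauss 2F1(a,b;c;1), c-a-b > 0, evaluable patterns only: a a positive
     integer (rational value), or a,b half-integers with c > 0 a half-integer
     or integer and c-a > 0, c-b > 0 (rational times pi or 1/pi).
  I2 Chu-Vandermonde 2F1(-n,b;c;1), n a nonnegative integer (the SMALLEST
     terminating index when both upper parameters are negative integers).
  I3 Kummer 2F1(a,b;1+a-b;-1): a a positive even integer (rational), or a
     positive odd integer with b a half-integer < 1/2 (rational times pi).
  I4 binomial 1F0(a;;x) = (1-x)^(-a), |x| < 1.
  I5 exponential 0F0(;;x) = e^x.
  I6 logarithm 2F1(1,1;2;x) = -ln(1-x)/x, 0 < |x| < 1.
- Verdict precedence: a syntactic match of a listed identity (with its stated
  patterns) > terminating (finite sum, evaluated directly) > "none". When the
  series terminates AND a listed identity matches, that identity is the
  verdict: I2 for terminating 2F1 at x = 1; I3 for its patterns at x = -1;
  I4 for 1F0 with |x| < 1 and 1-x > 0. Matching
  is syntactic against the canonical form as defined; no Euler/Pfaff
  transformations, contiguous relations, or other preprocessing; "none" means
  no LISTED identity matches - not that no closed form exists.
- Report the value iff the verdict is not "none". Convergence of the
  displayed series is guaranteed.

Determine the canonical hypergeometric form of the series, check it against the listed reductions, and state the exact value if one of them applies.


x = -\frac{3}{4} here; the reduced form reads 3F2, upper {-6, -\frac{2}{3}, -\frac{1}{5}}, lower {-\frac{3}{2}, -\frac{3}{2}}, C = 6. Verdict: terminating (-6 upstairs). 7 nonzero terms in all; added directly. Exact value: \frac{10052966}{78125}.

The tell: with t_0 = 6, k + 1/2 divides numerator and denominator alike; prefactor 6 after cancelling.
Consecutive-term ratio: r(k) = -\frac{3}{4} * (k-6) (k-\frac{2}{3}) (k-\frac{1}{5}) / [(k-\frac{3}{2}) (k-\frac{3}{2}) (k+1)] - rational; roots negated = parameters, x = -\frac{3}{4}, C = 6.


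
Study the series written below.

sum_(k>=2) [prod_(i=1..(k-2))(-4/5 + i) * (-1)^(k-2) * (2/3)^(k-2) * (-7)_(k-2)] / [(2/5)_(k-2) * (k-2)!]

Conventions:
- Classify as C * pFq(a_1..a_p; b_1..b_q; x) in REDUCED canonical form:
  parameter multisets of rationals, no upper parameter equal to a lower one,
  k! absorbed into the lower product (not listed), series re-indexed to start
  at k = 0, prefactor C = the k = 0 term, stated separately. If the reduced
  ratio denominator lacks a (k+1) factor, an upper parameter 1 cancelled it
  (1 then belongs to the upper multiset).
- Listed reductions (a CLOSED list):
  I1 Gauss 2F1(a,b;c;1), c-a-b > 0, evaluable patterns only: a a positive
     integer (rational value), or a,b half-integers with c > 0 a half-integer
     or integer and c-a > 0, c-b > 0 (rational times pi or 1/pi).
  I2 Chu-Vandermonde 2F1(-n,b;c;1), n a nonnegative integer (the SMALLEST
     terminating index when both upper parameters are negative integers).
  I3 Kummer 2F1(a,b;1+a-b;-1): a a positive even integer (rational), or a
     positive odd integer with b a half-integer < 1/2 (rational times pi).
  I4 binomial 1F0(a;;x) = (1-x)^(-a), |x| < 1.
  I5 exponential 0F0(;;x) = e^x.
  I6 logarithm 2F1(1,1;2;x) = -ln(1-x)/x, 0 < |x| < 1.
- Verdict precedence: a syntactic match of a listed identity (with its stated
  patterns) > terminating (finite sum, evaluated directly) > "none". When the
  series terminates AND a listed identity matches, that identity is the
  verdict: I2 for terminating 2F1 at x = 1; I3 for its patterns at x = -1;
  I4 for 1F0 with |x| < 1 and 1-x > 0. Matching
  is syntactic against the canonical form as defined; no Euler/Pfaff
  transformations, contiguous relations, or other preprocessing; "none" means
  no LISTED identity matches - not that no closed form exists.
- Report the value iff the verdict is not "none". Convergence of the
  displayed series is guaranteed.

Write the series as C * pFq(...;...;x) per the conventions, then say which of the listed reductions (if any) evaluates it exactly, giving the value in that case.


Key step: from the first term 1: the running product (C = 1, x = -2/3) telescopes to a rising factorial.
Term ratio: r(k) = (-2/3) * (k-7) (k+1/5) / [(k+2/5) (k+1)] - rational in k. x = (-2/3); t_0 = 1; negate the roots.

Prefactor 1, argument -2/3: 2F1 with upper {-7, 1/5} over lower {2/5}. Verdict: terminating. With -7 upstairs the series is a 8-term polynomial sum; evaluated term by term. Sum: 5075332/334611.


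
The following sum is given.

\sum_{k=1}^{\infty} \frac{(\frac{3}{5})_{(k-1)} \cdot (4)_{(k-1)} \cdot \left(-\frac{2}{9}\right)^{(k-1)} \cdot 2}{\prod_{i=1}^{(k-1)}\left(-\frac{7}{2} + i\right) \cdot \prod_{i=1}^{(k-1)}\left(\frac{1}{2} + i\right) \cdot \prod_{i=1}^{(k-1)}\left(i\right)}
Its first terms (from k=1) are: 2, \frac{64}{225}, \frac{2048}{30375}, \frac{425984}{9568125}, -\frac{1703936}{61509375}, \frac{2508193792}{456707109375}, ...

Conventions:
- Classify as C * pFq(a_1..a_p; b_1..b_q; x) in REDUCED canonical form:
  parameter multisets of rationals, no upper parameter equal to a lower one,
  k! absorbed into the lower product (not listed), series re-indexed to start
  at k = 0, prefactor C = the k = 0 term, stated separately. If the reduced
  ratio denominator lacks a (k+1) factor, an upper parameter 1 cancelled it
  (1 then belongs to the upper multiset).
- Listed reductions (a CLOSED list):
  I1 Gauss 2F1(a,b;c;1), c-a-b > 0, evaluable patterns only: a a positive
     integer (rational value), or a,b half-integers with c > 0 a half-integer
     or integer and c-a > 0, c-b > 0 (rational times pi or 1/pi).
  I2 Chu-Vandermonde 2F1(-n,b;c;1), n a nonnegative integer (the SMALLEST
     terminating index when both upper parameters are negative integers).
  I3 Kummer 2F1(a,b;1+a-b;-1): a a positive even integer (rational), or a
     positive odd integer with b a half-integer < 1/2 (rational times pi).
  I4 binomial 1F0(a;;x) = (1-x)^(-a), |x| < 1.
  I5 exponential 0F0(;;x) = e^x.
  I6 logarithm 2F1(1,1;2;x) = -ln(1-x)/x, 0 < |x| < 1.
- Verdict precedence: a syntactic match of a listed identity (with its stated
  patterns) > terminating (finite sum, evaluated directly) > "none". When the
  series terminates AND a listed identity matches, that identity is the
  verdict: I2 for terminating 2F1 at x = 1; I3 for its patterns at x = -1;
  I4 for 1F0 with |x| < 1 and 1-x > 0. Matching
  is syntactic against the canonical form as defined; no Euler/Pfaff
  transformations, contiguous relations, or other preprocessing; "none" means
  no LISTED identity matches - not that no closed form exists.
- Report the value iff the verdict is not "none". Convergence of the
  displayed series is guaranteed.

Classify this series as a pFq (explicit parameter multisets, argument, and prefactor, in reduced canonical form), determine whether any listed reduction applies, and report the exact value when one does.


Classification (C = 2): 2F2 with upper {\frac{3}{5}, 4}, lower {-\frac{5}{2}, \frac{3}{2}}, argument x = -\frac{2}{9}. Verdict: no listed reduction: x = -\frac{2}{9} and upper {\frac{3}{5}, 4} fail every I1-I6 pattern.

Structural cue: t_0 = 2 here, and the lower running product (C = 2, x = -2/9) is a rising factorial.
Step ratio: r(k) = -\frac{2}{9} * (k+\frac{3}{5}) (k+4) / [(k-\frac{5}{2}) (k+\frac{3}{2}) (k+1)] - poly over poly, x = -\frac{2}{9} from leading terms; C = 2 at k = 0.


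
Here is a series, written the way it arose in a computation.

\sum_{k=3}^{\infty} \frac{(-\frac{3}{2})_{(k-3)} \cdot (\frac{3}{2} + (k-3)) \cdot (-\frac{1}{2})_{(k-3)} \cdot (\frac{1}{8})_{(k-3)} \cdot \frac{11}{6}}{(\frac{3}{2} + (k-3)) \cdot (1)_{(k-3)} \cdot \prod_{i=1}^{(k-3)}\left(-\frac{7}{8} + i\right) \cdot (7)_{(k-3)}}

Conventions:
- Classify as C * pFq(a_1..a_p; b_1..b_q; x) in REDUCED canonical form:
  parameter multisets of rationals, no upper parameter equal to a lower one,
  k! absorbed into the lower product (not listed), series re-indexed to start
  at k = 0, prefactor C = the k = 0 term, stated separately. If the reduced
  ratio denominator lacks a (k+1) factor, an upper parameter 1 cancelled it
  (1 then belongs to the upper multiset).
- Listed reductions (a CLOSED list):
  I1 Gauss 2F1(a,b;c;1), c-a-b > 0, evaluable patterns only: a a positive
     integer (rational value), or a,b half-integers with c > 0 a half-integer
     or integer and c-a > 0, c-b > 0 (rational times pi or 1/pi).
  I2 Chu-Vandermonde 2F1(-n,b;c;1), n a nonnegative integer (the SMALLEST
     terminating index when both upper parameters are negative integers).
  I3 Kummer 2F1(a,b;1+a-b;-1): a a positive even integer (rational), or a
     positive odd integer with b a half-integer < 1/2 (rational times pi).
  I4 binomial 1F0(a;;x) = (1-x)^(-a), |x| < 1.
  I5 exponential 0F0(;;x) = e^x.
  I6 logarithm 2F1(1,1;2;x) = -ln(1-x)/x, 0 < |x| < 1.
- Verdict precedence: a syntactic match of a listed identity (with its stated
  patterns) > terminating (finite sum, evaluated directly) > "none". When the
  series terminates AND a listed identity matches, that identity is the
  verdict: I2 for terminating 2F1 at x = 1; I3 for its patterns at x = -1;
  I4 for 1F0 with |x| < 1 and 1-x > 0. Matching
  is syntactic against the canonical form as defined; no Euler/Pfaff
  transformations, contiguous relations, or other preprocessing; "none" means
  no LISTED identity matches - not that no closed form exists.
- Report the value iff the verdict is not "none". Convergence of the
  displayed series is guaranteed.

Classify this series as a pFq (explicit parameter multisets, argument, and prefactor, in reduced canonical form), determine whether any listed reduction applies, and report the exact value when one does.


With C = \frac{11}{6}: the canonical form is 2F1(-\frac{3}{2}, -\frac{1}{2}; 7; 1). Verdict: Gauss's theorem I1 (half-integer case) applies (x = 1; upper {-\frac{3}{2}, -\frac{1}{2}} half-integers, c = 7 in the evaluable pattern). Sum: \frac{33554432}{5270265} / \pi.

First insight: t_0 being \frac{11}{6}, the lower running product (C = 11/6) is a rising factorial.
Consecutive-term ratio: r(k) = 1 * (k-\frac{3}{2}) (k-\frac{1}{2}) / [(k+7) (k+1)] - rational in k. x = 1; t_0 = \frac{11}{6}; negate the roots.


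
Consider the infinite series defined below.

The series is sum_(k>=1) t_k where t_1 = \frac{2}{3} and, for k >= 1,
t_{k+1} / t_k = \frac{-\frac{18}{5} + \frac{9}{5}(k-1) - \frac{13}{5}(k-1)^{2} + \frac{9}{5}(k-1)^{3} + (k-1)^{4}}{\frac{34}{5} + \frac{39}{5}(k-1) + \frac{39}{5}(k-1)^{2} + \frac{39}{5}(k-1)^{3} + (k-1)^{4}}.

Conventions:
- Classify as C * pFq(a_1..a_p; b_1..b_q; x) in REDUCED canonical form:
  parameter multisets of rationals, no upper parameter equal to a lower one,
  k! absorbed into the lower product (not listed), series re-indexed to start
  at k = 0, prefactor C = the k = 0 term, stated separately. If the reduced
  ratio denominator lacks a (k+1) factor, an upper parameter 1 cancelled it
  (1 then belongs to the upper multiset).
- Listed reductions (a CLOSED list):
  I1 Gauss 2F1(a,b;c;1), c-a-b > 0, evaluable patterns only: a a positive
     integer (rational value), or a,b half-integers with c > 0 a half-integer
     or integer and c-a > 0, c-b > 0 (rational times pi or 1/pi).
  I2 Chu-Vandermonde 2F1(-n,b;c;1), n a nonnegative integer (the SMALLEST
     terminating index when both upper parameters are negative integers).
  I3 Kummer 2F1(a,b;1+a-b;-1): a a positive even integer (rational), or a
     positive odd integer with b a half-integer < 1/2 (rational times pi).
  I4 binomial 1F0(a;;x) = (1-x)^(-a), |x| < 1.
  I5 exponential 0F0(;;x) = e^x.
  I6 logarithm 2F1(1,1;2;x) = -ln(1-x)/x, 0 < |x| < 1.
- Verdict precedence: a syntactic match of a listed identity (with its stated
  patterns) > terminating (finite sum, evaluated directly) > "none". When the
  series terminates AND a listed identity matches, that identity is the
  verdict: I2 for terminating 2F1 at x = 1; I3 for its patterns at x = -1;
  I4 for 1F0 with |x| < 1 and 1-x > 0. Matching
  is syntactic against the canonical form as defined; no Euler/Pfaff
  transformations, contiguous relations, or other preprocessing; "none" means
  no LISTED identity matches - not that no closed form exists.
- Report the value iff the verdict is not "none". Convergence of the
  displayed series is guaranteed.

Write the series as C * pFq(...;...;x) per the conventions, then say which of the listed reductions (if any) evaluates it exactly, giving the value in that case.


This is \frac{2}{3} * 2F1(-\frac{6}{5}, 3; \frac{34}{5}; 1) in reduced canonical form. Verdict: the Gauss summation I1 fires (x = 1: the Gamma ratio telescopes since c-a-b = 5 > 0 and a = 3 in Z>0). Hence: \frac{4408}{13125}.

First insight: t_0 = \frac{2}{3} here, and the ratio is unreduced: k^2 + 1 divides both sides (prefactor 2/3).
Step ratio: r(k) = 1 * (k-\frac{6}{5}) (k+3) / [(k+\frac{34}{5}) (k+1)] - poly over poly, x = 1 from leading terms; C = \frac{2}{3} at k = 0.


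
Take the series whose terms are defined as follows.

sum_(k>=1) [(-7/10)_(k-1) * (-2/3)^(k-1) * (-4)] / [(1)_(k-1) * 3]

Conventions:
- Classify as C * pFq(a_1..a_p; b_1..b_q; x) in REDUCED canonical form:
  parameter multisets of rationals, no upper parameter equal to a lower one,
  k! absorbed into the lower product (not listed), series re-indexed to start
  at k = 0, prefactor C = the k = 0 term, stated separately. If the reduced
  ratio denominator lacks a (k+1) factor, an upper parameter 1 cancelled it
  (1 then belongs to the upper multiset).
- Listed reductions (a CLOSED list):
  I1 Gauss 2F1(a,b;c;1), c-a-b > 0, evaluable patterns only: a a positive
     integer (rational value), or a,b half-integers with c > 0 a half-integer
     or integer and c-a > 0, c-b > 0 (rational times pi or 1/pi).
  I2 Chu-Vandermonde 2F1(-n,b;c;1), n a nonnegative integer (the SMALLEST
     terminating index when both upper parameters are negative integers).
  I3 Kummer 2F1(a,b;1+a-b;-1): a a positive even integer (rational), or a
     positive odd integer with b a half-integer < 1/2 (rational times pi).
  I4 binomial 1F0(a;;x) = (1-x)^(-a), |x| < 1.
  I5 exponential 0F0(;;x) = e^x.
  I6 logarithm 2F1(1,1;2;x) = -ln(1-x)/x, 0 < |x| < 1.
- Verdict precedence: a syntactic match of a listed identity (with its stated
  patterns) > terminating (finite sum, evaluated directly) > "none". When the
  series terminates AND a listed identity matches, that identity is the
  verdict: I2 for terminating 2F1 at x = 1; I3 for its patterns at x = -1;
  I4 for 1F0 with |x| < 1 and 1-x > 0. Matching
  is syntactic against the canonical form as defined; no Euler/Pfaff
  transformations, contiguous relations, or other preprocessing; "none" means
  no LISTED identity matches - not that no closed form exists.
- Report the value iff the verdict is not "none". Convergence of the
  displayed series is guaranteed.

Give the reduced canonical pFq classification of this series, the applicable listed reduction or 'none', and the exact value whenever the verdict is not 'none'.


Prefactor -4/3, argument -2/3: 1F0 with upper {-7/10} over lower {-}. Verdict at x = -2/3: the binomial series (I4) matches (the 1F0 binomial series: exponent 7/10, x = -2/3). Its exact value is (-4/3) * (5/3)^(7/10).

Key step: t_0 = -4/3 here, and the constant factors (C = -4/3, x = -2/3) combine into one prefactor.
Term ratio: r(k) = (-2/3) * (k-7/10) / [(k+1)] - rational in k, leading ratio (-2/3); with t_0 = -4/3, classification follows.


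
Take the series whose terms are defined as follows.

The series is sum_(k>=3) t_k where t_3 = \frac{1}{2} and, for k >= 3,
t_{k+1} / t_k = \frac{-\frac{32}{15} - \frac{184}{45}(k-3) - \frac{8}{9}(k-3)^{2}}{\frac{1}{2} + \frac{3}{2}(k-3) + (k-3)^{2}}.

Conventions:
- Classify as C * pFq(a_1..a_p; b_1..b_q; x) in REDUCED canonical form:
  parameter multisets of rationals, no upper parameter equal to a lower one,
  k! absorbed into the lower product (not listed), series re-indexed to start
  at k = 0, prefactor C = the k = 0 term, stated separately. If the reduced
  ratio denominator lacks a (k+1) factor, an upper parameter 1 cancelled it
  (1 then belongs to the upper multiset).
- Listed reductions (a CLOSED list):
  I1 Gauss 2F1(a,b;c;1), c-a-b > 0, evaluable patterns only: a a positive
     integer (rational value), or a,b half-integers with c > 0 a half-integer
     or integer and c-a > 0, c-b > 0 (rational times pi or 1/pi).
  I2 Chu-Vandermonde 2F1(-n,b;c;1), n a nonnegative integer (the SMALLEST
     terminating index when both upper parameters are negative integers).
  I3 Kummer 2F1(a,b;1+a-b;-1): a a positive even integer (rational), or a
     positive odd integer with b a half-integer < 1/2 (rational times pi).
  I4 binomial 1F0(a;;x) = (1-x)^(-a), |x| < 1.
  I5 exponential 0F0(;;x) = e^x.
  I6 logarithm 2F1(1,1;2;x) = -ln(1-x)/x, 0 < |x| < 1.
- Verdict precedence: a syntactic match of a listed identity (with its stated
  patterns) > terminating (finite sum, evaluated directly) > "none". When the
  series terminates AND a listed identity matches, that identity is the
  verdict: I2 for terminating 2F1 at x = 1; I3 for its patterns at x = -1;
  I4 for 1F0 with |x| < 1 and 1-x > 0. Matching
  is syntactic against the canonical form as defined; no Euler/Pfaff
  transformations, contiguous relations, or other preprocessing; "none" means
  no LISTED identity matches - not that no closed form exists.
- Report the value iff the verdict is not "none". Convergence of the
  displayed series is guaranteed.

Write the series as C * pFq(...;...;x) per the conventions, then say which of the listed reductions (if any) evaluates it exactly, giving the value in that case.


Reduced: x = -\frac{8}{9}, 2F1, upper = {\frac{3}{5}, 4}, lower = {\frac{1}{2}}, C = \frac{1}{2}. Verdict: none. A 2F1 with upper {\frac{3}{5}, 4} fits none of I1-I6 at x = -\frac{8}{9}; the sum runs forever.

The tell: x = -\frac{8}{9} and the expanded ratio factors over Q; prefactor 1/2, roots give parameters.
Adjacent-term ratio: r(k) = -\frac{8}{9} * (k+\frac{3}{5}) (k+4) / [(k+\frac{1}{2}) (k+1)] - rational in k. x = -\frac{8}{9}; t_0 = \frac{1}{2}; negate the roots.
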